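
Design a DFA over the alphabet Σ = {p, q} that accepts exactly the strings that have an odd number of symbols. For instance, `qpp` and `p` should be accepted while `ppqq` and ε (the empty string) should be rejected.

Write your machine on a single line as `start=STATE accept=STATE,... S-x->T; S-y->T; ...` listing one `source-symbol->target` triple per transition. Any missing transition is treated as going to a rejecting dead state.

Only the length mod 2 matters, so use a 2-cycle: from any state, every input symbol moves to the next state, wrapping S1 back to S0. Mark S1 accepting.
With 2 states:
        p   q  
>  S0   S1  S1 
 * S1   S0  S0 
(> = start, * = accepting)

start=S0; accept=S1; S0-p->S1; S0-q->S1; S1-p->S0; S1-q->S0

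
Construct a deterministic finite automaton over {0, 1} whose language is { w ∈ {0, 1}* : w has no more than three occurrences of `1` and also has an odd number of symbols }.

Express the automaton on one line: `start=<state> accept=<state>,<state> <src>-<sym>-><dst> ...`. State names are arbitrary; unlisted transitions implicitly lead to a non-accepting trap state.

start=q0 accept=q1,q2,q5,q6 q0-0->q1 q0-1->q2 q1-0->q0 q1-1->q3 q2-0->q3 q2-1->q4 q3-0->q2 q3-1->q5 q4-0->q5 q4-1->q6 q5-0->q4 q5-1->q7 q6-0->q7 q6-1->q8 q7-0->q6 q7-1->q9 q8-0->q9 q8-1->q9 q9-0->q8 q9-1->q8

Handle the two conditions separately and then intersect. One (5 states) tracks the count of `1`s, saturating at 4; the other (2 states) tracks the input length modulo 2. Each combined state is a pair, one component from each; accept when both components accept.
A 10-state machine:
        0   1  
>  q0   q1  q2 
 * q1   q0  q3 
 * q2   q3  q4 
   q3   q2  q5 
   q4   q5  q6 
 * q5   q4  q7 
 * q6   q7  q8 
   q7   q6  q9 
   q8   q9  q9 
   q9   q8  q8 
(> = start, * = accepting)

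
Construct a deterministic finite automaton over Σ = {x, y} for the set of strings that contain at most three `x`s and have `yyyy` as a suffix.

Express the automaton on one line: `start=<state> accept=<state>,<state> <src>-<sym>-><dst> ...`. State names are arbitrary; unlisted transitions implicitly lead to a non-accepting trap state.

Handle the two conditions separately and then intersect. The first has 5 states tracking the count of `x`s, saturating at 4; the second has 5 states tracking how much of the suffix `yyyy` has currently been matched. A product state is a pair (one from each), accepting exactly when both do. Minimizing collapses redundant product states.
With 21 states:
          x    y  
>  q0     q1   q2 
   q1     q3   q4 
   q2     q1   q5 
   q3     q6   q7 
   q4     q3   q8 
   q5     q1   q9 
   q6    q10  q11 
   q7     q6  q12 
   q8     q3  q13 
   q9     q1  q14 
   q10   q10  q10 
   q11   q10  q15 
   q12    q6  q16 
   q13    q3  q17 
 * q14    q1  q14 
   q15   q10  q18 
   q16    q6  q19 
 * q17    q3  q17 
   q18   q10  q20 
 * q19    q6  q19 
 * q20   q10  q20 
(> = start, * = accepting)

start=q0 accept=q14,q17,q19,q20 q0-x->q1 q0-y->q2 q1-x->q3 q1-y->q4 q2-x->q1 q2-y->q5 q3-x->q6 q3-y->q7 q4-x->q3 q4-y->q8 q5-x->q1 q5-y->q9 q6-x->q10 q6-y->q11 q7-x->q6 q7-y->q12 q8-x->q3 q8-y->q13 q9-x->q1 q9-y->q14 q10-x->q10 q10-y->q10 q11-x->q10 q11-y->q15 q12-x->q6 q12-y->q16 q13-x->q3 q13-y->q17 q14-x->q1 q14-y->q14 q15-x->q10 q15-y->q18 q16-x->q6 q16-y->q19 q17-x->q3 q17-y->q17 q18-x->q10 q18-y->q20 q19-x->q6 q19-y->q19 q20-x->q10 q20-y->q20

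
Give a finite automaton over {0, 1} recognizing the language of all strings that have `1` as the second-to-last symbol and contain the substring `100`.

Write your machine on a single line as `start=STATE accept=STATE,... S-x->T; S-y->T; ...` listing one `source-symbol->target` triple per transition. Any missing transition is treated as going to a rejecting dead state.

start=s0; accept=s5,s6; s0-0->s0; s0-1->s1; s1-0->s2; s1-1->s1; s2-0->s3; s2-1->s1; s3-0->s3; s3-1->s4; s4-0->s5; s4-1->s6; s5-0->s3; s5-1->s4; s6-0->s5; s6-1->s6

Build one automaton per condition and run them in lockstep. One (7 states) tracks the last 2 symbols read; the other (4 states) tracks whether and how much of `100` has been seen. Each combined state is a pair, one component from each; accept when both components accept. After merging equivalent states the machine shrinks.
        0   1  
>  s0   s0  s1 
   s1   s2  s1 
   s2   s3  s1 
   s3   s3  s4 
   s4   s5  s6 
 * s5   s3  s4 
 * s6   s5  s6 
(> = start, * = accepting)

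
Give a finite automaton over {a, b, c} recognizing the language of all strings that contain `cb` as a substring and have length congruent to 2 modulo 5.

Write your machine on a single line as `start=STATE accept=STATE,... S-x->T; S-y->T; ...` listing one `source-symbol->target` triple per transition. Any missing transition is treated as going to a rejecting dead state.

start=q0; accept=q5; q0-a->q1; q0-b->q1; q0-c->q2; q1-a->q3; q1-b->q3; q1-c->q4; q2-a->q3; q2-b->q5; q2-c->q4; q3-a->q6; q3-b->q6; q3-c->q7; q4-a->q6; q4-b->q8; q4-c->q7; q5-a->q8; q5-b->q8; q5-c->q8; q6-a->q9; q6-b->q9; q6-c->q10; q7-a->q9; q7-b->q11; q7-c->q10; q8-a->q11; q8-b->q11; q8-c->q11; q9-a->q0; q9-b->q0; q9-c->q12; q10-a->q0; q10-b->q13; q10-c->q12; q11-a->q13; q11-b->q13; q11-c->q13; q12-a->q1; q12-b->q14; q12-c->q2; q13-a->q14; q13-b->q14; q13-c->q14; q14-a->q5; q14-b->q5; q14-c->q5

Build one automaton per condition and run them in lockstep. One (3 states) tracks whether and how much of `cb` has been seen; the other (5 states) tracks the input length modulo 5. Each combined state is a pair, one component from each; accept when both components accept.
A 15-state machine:
          a    b    c  
>  q0     q1   q1   q2 
   q1     q3   q3   q4 
   q2     q3   q5   q4 
   q3     q6   q6   q7 
   q4     q6   q8   q7 
 * q5     q8   q8   q8 
   q6     q9   q9  q10 
   q7     q9  q11  q10 
   q8    q11  q11  q11 
   q9     q0   q0  q12 
   q10    q0  q13  q12 
   q11   q13  q13  q13 
   q12    q1  q14   q2 
   q13   q14  q14  q14 
   q14    q5   q5   q5 
(> = start, * = accepting)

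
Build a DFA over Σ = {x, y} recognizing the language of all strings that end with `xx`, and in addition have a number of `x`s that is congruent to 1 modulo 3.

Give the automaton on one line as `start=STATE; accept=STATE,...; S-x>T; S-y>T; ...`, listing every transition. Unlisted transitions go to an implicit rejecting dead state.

Build one automaton per condition and run them in lockstep. The first has 3 states tracking how much of the suffix `xx` has currently been matched; the second has 3 states tracking the count of `x`s modulo 3. A product state is a pair (one from each), accepting exactly when both do. Equivalent product states are then merged.
5 states suffice.
        x   y  
>  q0   q1  q0 
   q1   q2  q1 
   q2   q3  q2 
   q3   q4  q0 
 * q4   q2  q1 
(> = start, * = accepting)

start=q0; accept=q4; q0-x>q1; q0-y>q0; q1-x>q2; q1-y>q1; q2-x>q3; q2-y>q2; q3-x>q4; q3-y>q0; q4-x>q2; q4-y>q1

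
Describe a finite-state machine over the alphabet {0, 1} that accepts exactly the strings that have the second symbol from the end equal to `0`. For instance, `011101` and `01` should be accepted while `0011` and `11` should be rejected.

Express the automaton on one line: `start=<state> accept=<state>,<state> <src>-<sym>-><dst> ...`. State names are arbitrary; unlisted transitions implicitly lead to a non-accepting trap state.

start=A accept=D,E A-0->B A-1->C B-0->D B-1->E C-0->F C-1->G D-0->D D-1->E E-0->F E-1->G F-0->D F-1->E G-0->F G-1->G

A DFA must remember the last 2 symbols (since which symbol is second-to-last isn't known until the input ends). Use one state per possible window of the last ≤2 symbols; accept from those whose window starts with `0`.
7 states suffice.
       0  1 
>  A   B  C 
   B   D  E 
   C   F  G 
 * D   D  E 
 * E   F  G 
   F   D  E 
   G   F  G 
(> = start, * = accepting)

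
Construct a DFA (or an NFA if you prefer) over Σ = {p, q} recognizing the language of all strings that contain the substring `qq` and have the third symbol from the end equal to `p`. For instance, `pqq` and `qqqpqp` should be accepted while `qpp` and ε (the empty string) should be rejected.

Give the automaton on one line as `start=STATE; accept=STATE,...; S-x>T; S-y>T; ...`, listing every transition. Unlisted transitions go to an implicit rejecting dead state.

start=A; accept=K,R,S,T; A-p>B; A-q>C; B-p>D; B-q>E; C-p>F; C-q>G; D-p>H; D-q>I; E-p>J; E-q>K; F-p>L; F-q>M; G-p>N; G-q>O; H-p>H; H-q>I; I-p>J; I-q>K; J-p>L; J-q>M; K-p>N; K-q>O; L-p>H; L-q>I; M-p>J; M-q>K; N-p>P; N-q>Q; O-p>N; O-q>O; P-p>R; P-q>S; Q-p>T; Q-q>K; R-p>R; R-q>S; S-p>T; S-q>K; T-p>P; T-q>Q

Build one automaton per condition and run them in lockstep. One (3 states) tracks whether and how much of `qq` has been seen; the other (15 states) tracks the last 3 symbols read. Each combined state is a pair, one component from each; accept when both components accept.
       p  q 
>  A   B  C 
   B   D  E 
   C   F  G 
   D   H  I 
   E   J  K 
   F   L  M 
   G   N  O 
   H   H  I 
   I   J  K 
   J   L  M 
 * K   N  O 
   L   H  I 
   M   J  K 
   N   P  Q 
   O   N  O 
   P   R  S 
   Q   T  K 
 * R   R  S 
 * S   T  K 
 * T   P  Q 
(> = start, * = accepting)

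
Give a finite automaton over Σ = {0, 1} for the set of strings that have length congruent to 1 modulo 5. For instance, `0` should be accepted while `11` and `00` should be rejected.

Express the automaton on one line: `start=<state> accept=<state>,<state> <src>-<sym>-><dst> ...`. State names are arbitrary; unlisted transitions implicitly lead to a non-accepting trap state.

start=s0 accept=s1 s0-0->s1 s0-1->s1 s1-0->s2 s1-1->s2 s2-0->s3 s2-1->s3 s3-0->s4 s3-1->s4 s4-0->s0 s4-1->s0

Count input length modulo 5: every symbol advances one step around the cycle s0 → s1 → s2 → s3 → s4 → s0. Accept at s1.
A 5-state machine:
        0   1  
>  s0   s1  s1 
 * s1   s2  s2 
   s2   s3  s3 
   s3   s4  s4 
   s4   s0  s0 
(> = start, * = accepting)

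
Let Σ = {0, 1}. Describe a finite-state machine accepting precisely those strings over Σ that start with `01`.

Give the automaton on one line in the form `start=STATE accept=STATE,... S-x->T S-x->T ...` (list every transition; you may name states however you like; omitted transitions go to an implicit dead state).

start=s0 accept=s2 s0-0->s1 s0-1->s3 s1-0->s3 s1-1->s2 s2-0->s2 s2-1->s2 s3-0->s3 s3-1->s3

Walk along `01` while the input agrees: from s0 take `0` to s1, and so on. Any deviation drops to the rejecting sink s3. Once s2 is reached the prefix is confirmed and every continuation is accepted.
4 states suffice.
        0   1  
>  s0   s1  s3 
   s1   s3  s2 
 * s2   s2  s2 
   s3   s3  s3 
(> = start, * = accepting)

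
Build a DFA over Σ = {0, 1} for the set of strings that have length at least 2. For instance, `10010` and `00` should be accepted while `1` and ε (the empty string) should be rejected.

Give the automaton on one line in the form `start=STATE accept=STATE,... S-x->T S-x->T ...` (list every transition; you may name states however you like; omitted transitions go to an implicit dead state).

We only need to distinguish lengths 0, 1, …, 2, and '>2'. Chain q0 → q1 → q2 → q3 on every symbol, with q3 looping. Accepting states: {q2, q3}.
With 4 states:
        0   1  
>  q0   q1  q1 
   q1   q2  q2 
 * q2   q3  q3 
 * q3   q3  q3 
(> = start, * = accepting)

start=q0 accept=q2,q3 q0-0->q1 q0-1->q1 q1-0->q2 q1-1->q2 q2-0->q3 q2-1->q3 q3-0->q3 q3-1->q3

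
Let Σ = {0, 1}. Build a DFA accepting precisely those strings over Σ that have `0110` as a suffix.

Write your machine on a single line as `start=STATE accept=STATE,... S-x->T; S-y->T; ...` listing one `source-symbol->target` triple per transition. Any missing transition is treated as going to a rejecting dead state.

start=A; accept=E; A-0->B; A-1->A; B-0->B; B-1->C; C-0->B; C-1->D; D-0->E; D-1->A; E-0->B; E-1->C

Remember how much of `0110` the current input suffix matches. State A means no match yet; B means the last symbol is `0`; C means the last 2 symbols are `01`; D means the last 3 symbols are `011`; E means the last 4 symbols are `0110`. Only E accepts. On a mismatch, fall back to the longest proper suffix that is still a prefix of `0110`.
       0  1 
>  A   B  A 
   B   B  C 
   C   B  D 
   D   E  A 
 * E   B  C 
(> = start, * = accepting)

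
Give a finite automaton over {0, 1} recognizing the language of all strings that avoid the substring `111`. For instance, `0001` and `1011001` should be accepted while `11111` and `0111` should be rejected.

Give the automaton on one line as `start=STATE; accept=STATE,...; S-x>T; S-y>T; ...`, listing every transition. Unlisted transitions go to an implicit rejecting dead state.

start=q0; accept=q0,q1,q2; q0-0>q0; q0-1>q1; q1-0>q0; q1-1>q2; q2-0>q0; q2-1>q3; q3-0>q3; q3-1>q3

Track partial matches of the forbidden pattern `111`. State q3 is a dead state reached once `111` has occurred; every other state accepts. q0 means no part of `111` is currently matched.
4 states suffice.
        0   1  
>* q0   q0  q1 
 * q1   q0  q2 
 * q2   q0  q3 
   q3   q3  q3 
(> = start, * = accepting)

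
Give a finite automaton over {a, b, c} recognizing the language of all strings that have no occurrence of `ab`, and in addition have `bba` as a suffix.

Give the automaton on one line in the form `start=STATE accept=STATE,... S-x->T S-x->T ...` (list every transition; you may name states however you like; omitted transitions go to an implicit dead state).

Build one automaton per condition and run them in lockstep. One (3 states) tracks partial matches of the forbidden pattern `ab`; the other (4 states) tracks how much of the suffix `bba` has currently been matched. Each combined state is a pair, one component from each; accept when both components accept. Equivalent product states are then merged.
6 states suffice.
        a   b   c  
>  q0   q1  q2  q0 
   q1   q1  q3  q0 
   q2   q1  q4  q0 
   q3   q3  q3  q3 
   q4   q5  q4  q0 
 * q5   q1  q3  q0 
(> = start, * = accepting)

start=q0 accept=q5 q0-a->q1 q0-b->q2 q0-c->q0 q1-a->q1 q1-b->q3 q1-c->q0 q2-a->q1 q2-b->q4 q2-c->q0 q3-a->q3 q3-b->q3 q3-c->q3 q4-a->q5 q4-b->q4 q4-c->q0 q5-a->q1 q5-b->q3 q5-c->q0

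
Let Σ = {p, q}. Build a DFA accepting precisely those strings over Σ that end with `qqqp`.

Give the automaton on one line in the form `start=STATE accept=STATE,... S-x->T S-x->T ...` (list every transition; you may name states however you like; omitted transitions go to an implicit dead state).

Let each state record the length of the longest suffix of the input read so far that is also a prefix of `qqqp`. s1 means the last symbol is `q`; s2 means the last 2 symbols are `qq`; s3 means the last 3 symbols are `qqq`; s4 means the last 4 symbols are `qqqp`. Accept only at s4, where the string currently ends in `qqqp`.
5 states suffice.
        p   q  
>  s0   s0  s1 
   s1   s0  s2 
   s2   s0  s3 
   s3   s4  s3 
 * s4   s0  s1 
(> = start, * = accepting)

start=s0 accept=s4 s0-p->s0 s0-q->s1 s1-p->s0 s1-q->s2 s2-p->s0 s2-q->s3 s3-p->s4 s3-q->s3 s4-p->s0 s4-q->s1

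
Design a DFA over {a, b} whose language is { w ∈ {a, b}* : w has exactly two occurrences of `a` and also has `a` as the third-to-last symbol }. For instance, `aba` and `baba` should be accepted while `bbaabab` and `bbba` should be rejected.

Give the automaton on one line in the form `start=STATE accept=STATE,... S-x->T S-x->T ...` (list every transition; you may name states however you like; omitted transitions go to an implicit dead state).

start=q0 accept=q5,q6,q8 q0-a->q1 q0-b->q0 q1-a->q2 q1-b->q3 q2-a->q4 q2-b->q5 q3-a->q6 q3-b->q7 q4-a->q4 q4-b->q4 q5-a->q4 q5-b->q8 q6-a->q4 q6-b->q9 q7-a->q10 q7-b->q7 q8-a->q4 q8-b->q4 q9-a->q4 q9-b->q8 q10-a->q4 q10-b->q9

Build one automaton per condition and run them in lockstep. The first has 4 states tracking the count of `a`s, saturating at 3; the second has 15 states tracking the last 3 symbols read. A product state is a pair (one from each), accepting exactly when both do. After merging equivalent states the machine shrinks.
With 11 states:
          a    b  
>  q0     q1   q0 
   q1     q2   q3 
   q2     q4   q5 
   q3     q6   q7 
   q4     q4   q4 
 * q5     q4   q8 
 * q6     q4   q9 
   q7    q10   q7 
 * q8     q4   q4 
   q9     q4   q8 
   q10    q4   q9 
(> = start, * = accepting)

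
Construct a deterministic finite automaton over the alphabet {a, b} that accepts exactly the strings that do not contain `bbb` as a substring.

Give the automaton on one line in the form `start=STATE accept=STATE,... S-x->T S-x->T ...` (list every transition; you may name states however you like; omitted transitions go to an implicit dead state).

This is the complement of 'contains `bbb`'. Use the same substring-matching states — S0 through S3 holding how much of `bbb` has just been matched — but flip the accepting set: everything except the trap S3 accepts.
A 4-state machine:
        a   b  
>* S0   S0  S1 
 * S1   S0  S2 
 * S2   S0  S3 
   S3   S3  S3 
(> = start, * = accepting)

start=S0 accept=S0,S1,S2 S0-a->S0 S0-b->S1 S1-a->S0 S1-b->S2 S2-a->S0 S2-b->S3 S3-a->S3 S3-b->S3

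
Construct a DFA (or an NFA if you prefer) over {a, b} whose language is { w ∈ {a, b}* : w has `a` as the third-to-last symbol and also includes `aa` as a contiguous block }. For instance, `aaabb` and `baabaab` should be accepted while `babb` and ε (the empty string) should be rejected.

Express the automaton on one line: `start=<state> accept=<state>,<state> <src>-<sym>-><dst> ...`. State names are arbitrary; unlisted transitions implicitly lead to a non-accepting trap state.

Handle the two conditions separately and then intersect. One (15 states) tracks the last 3 symbols read; the other (3 states) tracks whether and how much of `aa` has been seen. Each combined state is a pair, one component from each; accept when both components accept. After merging equivalent states the machine shrinks.
A 10-state machine:
        a   b  
>  q0   q1  q0 
   q1   q2  q0 
   q2   q3  q4 
 * q3   q3  q4 
 * q4   q5  q6 
 * q5   q2  q7 
 * q6   q8  q9 
   q7   q5  q6 
   q8   q2  q7 
   q9   q8  q9 
(> = start, * = accepting)

start=q0 accept=q3,q4,q5,q6 q0-a->q1 q0-b->q0 q1-a->q2 q1-b->q0 q2-a->q3 q2-b->q4 q3-a->q3 q3-b->q4 q4-a->q5 q4-b->q6 q5-a->q2 q5-b->q7 q6-a->q8 q6-b->q9 q7-a->q5 q7-b->q6 q8-a->q2 q8-b->q7 q9-a->q8 q9-b->q9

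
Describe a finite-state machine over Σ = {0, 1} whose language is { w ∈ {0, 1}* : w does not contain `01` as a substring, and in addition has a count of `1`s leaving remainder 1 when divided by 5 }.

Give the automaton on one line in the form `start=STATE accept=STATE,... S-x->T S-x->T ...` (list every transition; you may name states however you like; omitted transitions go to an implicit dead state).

start=S0 accept=S2,S3 S0-0->S1 S0-1->S2 S1-0->S1 S1-1->S1 S2-0->S3 S2-1->S4 S3-0->S3 S3-1->S1 S4-0->S1 S4-1->S5 S5-0->S1 S5-1->S6 S6-0->S1 S6-1->S0

Build one automaton per condition and run them in lockstep. One (3 states) tracks partial matches of the forbidden pattern `01`; the other (5 states) tracks the count of `1`s modulo 5. Each combined state is a pair, one component from each; accept when both components accept. Minimizing collapses redundant product states.
7 states suffice.
        0   1  
>  S0   S1  S2 
   S1   S1  S1 
 * S2   S3  S4 
 * S3   S3  S1 
   S4   S1  S5 
   S5   S1  S6 
   S6   S1  S0 
(> = start, * = accepting)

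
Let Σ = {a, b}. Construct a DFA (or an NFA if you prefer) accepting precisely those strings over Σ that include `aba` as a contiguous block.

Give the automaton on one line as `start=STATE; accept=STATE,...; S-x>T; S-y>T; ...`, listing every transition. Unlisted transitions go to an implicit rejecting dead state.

Track how much of `aba` has been matched so far: state q0 is no progress, q3 is the absorbing accept state reached once `aba` has occurred. Intermediate states record partial matches; on a mismatch, fall back to the longest reusable overlap.
With 4 states:
        a   b  
>  q0   q1  q0 
   q1   q1  q2 
   q2   q3  q0 
 * q3   q3  q3 
(> = start, * = accepting)

start=q0; accept=q3; q0-a>q1; q0-b>q0; q1-a>q1; q1-b>q2; q2-a>q3; q2-b>q0; q3-a>q3; q3-b>q3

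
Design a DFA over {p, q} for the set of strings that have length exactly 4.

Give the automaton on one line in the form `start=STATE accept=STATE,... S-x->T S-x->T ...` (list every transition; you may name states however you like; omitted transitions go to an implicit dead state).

We only need to distinguish lengths 0, 1, …, 4, and '>4'. Chain S0 → S1 → S2 → S3 → S4 → S5 on every symbol, with S5 looping. Accepting states: {S4}.
6 states suffice.
        p   q  
>  S0   S1  S1 
   S1   S2  S2 
   S2   S3  S3 
   S3   S4  S4 
 * S4   S5  S5 
   S5   S5  S5 
(> = start, * = accepting)

start=S0 accept=S4 S0-p->S1 S0-q->S1 S1-p->S2 S1-q->S2 S2-p->S3 S2-q->S3 S3-p->S4 S3-q->S4 S4-p->S5 S4-q->S5 S5-p->S5 S5-q->S5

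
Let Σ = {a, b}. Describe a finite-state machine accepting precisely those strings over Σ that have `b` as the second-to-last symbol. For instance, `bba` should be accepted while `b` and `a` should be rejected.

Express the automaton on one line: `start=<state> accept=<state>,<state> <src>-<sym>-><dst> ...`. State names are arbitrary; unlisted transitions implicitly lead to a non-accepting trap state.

Because acceptance depends on a position counted from the end, the machine has to buffer the most recent 2 symbols. Make each state the string of the last up-to-2 symbols read; on input `x` shift the window left and append `x`. Accept when the buffered window has length 2 and begins with `b`.
With 7 states:
        a   b  
>  S0   S1  S2 
   S1   S3  S4 
   S2   S5  S6 
   S3   S3  S4 
   S4   S5  S6 
 * S5   S3  S4 
 * S6   S5  S6 
(> = start, * = accepting)

start=S0 accept=S5,S6 S0-a->S1 S0-b->S2 S1-a->S3 S1-b->S4 S2-a->S5 S2-b->S6 S3-a->S3 S3-b->S4 S4-a->S5 S4-b->S6 S5-a->S3 S5-b->S4 S6-a->S5 S6-b->S6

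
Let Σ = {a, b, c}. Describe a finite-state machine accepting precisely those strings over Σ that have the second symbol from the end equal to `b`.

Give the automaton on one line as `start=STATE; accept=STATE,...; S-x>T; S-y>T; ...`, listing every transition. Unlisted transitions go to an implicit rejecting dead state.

start=s0; accept=s7,s8,s9; s0-a>s1; s0-b>s2; s0-c>s3; s1-a>s4; s1-b>s5; s1-c>s6; s2-a>s7; s2-b>s8; s2-c>s9; s3-a>s10; s3-b>s11; s3-c>s12; s4-a>s4; s4-b>s5; s4-c>s6; s5-a>s7; s5-b>s8; s5-c>s9; s6-a>s10; s6-b>s11; s6-c>s12; s7-a>s4; s7-b>s5; s7-c>s6; s8-a>s7; s8-b>s8; s8-c>s9; s9-a>s10; s9-b>s11; s9-c>s12; s10-a>s4; s10-b>s5; s10-c>s6; s11-a>s7; s11-b>s8; s11-c>s9; s12-a>s10; s12-b>s11; s12-c>s12

A DFA must remember the last 2 symbols (since which symbol is second-to-last isn't known until the input ends). Use one state per possible window of the last ≤2 symbols; accept from those whose window starts with `b`.
13 states suffice.
          a    b    c  
>  s0     s1   s2   s3 
   s1     s4   s5   s6 
   s2     s7   s8   s9 
   s3    s10  s11  s12 
   s4     s4   s5   s6 
   s5     s7   s8   s9 
   s6    s10  s11  s12 
 * s7     s4   s5   s6 
 * s8     s7   s8   s9 
 * s9    s10  s11  s12 
   s10    s4   s5   s6 
   s11    s7   s8   s9 
   s12   s10  s11  s12 
(> = start, * = accepting)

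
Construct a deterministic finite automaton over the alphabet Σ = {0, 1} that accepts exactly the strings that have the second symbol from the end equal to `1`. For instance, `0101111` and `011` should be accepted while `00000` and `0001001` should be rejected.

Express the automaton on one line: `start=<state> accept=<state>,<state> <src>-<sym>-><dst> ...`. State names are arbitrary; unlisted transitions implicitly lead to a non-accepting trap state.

Because acceptance depends on a position counted from the end, the machine has to buffer the most recent 2 symbols. Make each state the string of the last up-to-2 symbols read; on input `x` shift the window left and append `x`. Accept when the buffered window has length 2 and begins with `1`.
A 7-state machine:
       0  1 
>  A   B  C 
   B   D  E 
   C   F  G 
   D   D  E 
   E   F  G 
 * F   D  E 
 * G   F  G 
(> = start, * = accepting)

start=A accept=F,G A-0->B A-1->C B-0->D B-1->E C-0->F C-1->G D-0->D D-1->E E-0->F E-1->G F-0->D F-1->E G-0->F G-1->G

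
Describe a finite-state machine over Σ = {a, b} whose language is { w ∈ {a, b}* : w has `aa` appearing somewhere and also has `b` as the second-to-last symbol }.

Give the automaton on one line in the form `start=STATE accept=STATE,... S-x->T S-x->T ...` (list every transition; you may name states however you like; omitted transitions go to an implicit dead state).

start=S0 accept=S4,S5 S0-a->S1 S0-b->S0 S1-a->S2 S1-b->S0 S2-a->S2 S2-b->S3 S3-a->S4 S3-b->S5 S4-a->S2 S4-b->S3 S5-a->S4 S5-b->S5

Run two small machines in parallel and take their product. One (3 states) tracks whether and how much of `aa` has been seen; the other (7 states) tracks the last 2 symbols read. Each combined state is a pair, one component from each; accept when both components accept. Minimizing collapses redundant product states.
With 6 states:
        a   b  
>  S0   S1  S0 
   S1   S2  S0 
   S2   S2  S3 
   S3   S4  S5 
 * S4   S2  S3 
 * S5   S4  S5 
(> = start, * = accepting)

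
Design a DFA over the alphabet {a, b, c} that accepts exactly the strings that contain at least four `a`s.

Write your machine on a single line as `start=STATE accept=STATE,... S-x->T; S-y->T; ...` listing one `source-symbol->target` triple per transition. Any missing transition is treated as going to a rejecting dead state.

start=S0; accept=S4,S5; S0-a->S1; S0-b->S0; S0-c->S0; S1-a->S2; S1-b->S1; S1-c->S1; S2-a->S3; S2-b->S2; S2-c->S2; S3-a->S4; S3-b->S3; S3-c->S3; S4-a->S5; S4-b->S4; S4-c->S4; S5-a->S5; S5-b->S5; S5-c->S5

Only the number of `a`s matters, and only up to 5. Make a chain S0 → S1 → S2 → S3 → S4 → S5 advanced by each `a` (with S5 absorbing); every other symbol self-loops. The accepting set is {S4, S5}.
6 states suffice.
        a   b   c  
>  S0   S1  S0  S0 
   S1   S2  S1  S1 
   S2   S3  S2  S2 
   S3   S4  S3  S3 
 * S4   S5  S4  S4 
 * S5   S5  S5  S5 
(> = start, * = accepting)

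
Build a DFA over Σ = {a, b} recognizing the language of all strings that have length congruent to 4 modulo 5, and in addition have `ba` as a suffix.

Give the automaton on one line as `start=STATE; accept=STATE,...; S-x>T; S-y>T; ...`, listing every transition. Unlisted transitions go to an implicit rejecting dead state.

start=q0; accept=q11; q0-a>q1; q0-b>q2; q1-a>q3; q1-b>q4; q2-a>q5; q2-b>q4; q3-a>q6; q3-b>q7; q4-a>q8; q4-b>q7; q5-a>q6; q5-b>q7; q6-a>q9; q6-b>q10; q7-a>q11; q7-b>q10; q8-a>q9; q8-b>q10; q9-a>q0; q9-b>q12; q10-a>q13; q10-b>q12; q11-a>q0; q11-b>q12; q12-a>q14; q12-b>q2; q13-a>q1; q13-b>q2; q14-a>q3; q14-b>q4

Build one automaton per condition and run them in lockstep. One (5 states) tracks the input length modulo 5; the other (3 states) tracks how much of the suffix `ba` has currently been matched. Each combined state is a pair, one component from each; accept when both components accept.
With 15 states:
          a    b  
>  q0     q1   q2 
   q1     q3   q4 
   q2     q5   q4 
   q3     q6   q7 
   q4     q8   q7 
   q5     q6   q7 
   q6     q9  q10 
   q7    q11  q10 
   q8     q9  q10 
   q9     q0  q12 
   q10   q13  q12 
 * q11    q0  q12 
   q12   q14   q2 
   q13    q1   q2 
   q14    q3   q4 
(> = start, * = accepting)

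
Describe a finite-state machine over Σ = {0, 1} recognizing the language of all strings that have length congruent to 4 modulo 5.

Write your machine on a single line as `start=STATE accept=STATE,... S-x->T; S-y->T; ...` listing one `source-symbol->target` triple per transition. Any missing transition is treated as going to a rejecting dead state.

Count input length modulo 5: every symbol advances one step around the cycle A → B → C → D → E → A. Accept at E.
With 5 states:
       0  1 
>  A   B  B 
   B   C  C 
   C   D  D 
   D   E  E 
 * E   A  A 
(> = start, * = accepting)

start=A; accept=E; A-0->B; A-1->B; B-0->C; B-1->C; C-0->D; C-1->D; D-0->E; D-1->E; E-0->A; E-1->A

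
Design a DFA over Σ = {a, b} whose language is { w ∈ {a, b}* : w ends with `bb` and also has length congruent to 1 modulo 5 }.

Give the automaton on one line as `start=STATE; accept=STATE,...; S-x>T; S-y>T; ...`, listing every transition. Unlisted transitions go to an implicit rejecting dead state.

start=S0; accept=S14; S0-a>S1; S0-b>S2; S1-a>S3; S1-b>S4; S2-a>S3; S2-b>S5; S3-a>S6; S3-b>S7; S4-a>S6; S4-b>S8; S5-a>S6; S5-b>S8; S6-a>S9; S6-b>S10; S7-a>S9; S7-b>S11; S8-a>S9; S8-b>S11; S9-a>S0; S9-b>S12; S10-a>S0; S10-b>S13; S11-a>S0; S11-b>S13; S12-a>S1; S12-b>S14; S13-a>S1; S13-b>S14; S14-a>S3; S14-b>S5

Handle the two conditions separately and then intersect. One (3 states) tracks how much of the suffix `bb` has currently been matched; the other (5 states) tracks the input length modulo 5. Each combined state is a pair, one component from each; accept when both components accept.
A 15-state machine:
          a    b  
>  S0     S1   S2 
   S1     S3   S4 
   S2     S3   S5 
   S3     S6   S7 
   S4     S6   S8 
   S5     S6   S8 
   S6     S9  S10 
   S7     S9  S11 
   S8     S9  S11 
   S9     S0  S12 
   S10    S0  S13 
   S11    S0  S13 
   S12    S1  S14 
   S13    S1  S14 
 * S14    S3   S5 
(> = start, * = accepting)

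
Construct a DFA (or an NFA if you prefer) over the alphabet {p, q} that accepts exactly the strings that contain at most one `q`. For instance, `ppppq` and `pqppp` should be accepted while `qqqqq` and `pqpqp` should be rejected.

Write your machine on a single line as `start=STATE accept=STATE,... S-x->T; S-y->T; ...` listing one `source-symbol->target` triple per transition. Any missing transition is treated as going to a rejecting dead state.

start=S0; accept=S0,S1; S0-p->S0; S0-q->S1; S1-p->S1; S1-q->S2; S2-p->S2; S2-q->S2

Only the number of `q`s matters, and only up to 2. Make a chain S0 → S1 → S2 advanced by each `q` (with S2 absorbing); every other symbol self-loops. The accepting set is {S0, S1}.
3 states suffice.
        p   q  
>* S0   S0  S1 
 * S1   S1  S2 
   S2   S2  S2 
(> = start, * = accepting)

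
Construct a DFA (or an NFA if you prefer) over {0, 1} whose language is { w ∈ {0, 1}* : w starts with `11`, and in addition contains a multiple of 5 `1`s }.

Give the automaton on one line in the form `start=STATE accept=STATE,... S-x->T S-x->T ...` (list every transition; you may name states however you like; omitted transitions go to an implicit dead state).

start=s0 accept=s6 s0-0->s1 s0-1->s2 s1-0->s1 s1-1->s1 s2-0->s1 s2-1->s3 s3-0->s3 s3-1->s4 s4-0->s4 s4-1->s5 s5-0->s5 s5-1->s6 s6-0->s6 s6-1->s7 s7-0->s7 s7-1->s3

Build one automaton per condition and run them in lockstep. The first has 4 states tracking whether the input so far still matches the prefix `11`; the second has 5 states tracking the count of `1`s modulo 5. A product state is a pair (one from each), accepting exactly when both do. Minimizing collapses redundant product states.
With 8 states:
        0   1  
>  s0   s1  s2 
   s1   s1  s1 
   s2   s1  s3 
   s3   s3  s4 
   s4   s4  s5 
   s5   s5  s6 
 * s6   s6  s7 
   s7   s7  s3 
(> = start, * = accepting)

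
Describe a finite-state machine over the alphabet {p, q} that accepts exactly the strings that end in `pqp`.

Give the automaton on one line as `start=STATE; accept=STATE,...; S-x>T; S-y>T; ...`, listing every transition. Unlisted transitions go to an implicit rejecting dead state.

Remember how much of `pqp` the current input suffix matches. State S0 means no match yet; S1 means the last symbol is `p`; S2 means the last 2 symbols are `pq`; S3 means the last 3 symbols are `pqp`. Only S3 accepts. On a mismatch, fall back to the longest proper suffix that is still a prefix of `pqp`.
A 4-state machine:
        p   q  
>  S0   S1  S0 
   S1   S1  S2 
   S2   S3  S0 
 * S3   S1  S2 
(> = start, * = accepting)

start=S0; accept=S3; S0-p>S1; S0-q>S0; S1-p>S1; S1-q>S2; S2-p>S3; S2-q>S0; S3-p>S1; S3-q>S2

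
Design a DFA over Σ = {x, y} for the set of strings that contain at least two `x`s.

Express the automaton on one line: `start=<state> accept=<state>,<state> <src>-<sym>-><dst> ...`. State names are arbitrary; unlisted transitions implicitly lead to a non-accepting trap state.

start=q0 accept=q2,q3 q0-x->q1 q0-y->q0 q1-x->q2 q1-y->q1 q2-x->q3 q2-y->q2 q3-x->q3 q3-y->q3

Count `x`s, saturating at 3: states q0 through q2 mean 0 through 2 `x`s seen; q3 means more than 2. Each `x` increments (capped at q3); other symbols loop. Accept from {q2, q3}.
        x   y  
>  q0   q1  q0 
   q1   q2  q1 
 * q2   q3  q2 
 * q3   q3  q3 
(> = start, * = accepting)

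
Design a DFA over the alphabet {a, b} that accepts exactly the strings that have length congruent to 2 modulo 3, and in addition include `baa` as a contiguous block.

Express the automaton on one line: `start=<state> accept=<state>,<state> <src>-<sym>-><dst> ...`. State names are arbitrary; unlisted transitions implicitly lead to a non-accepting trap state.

Run two small machines in parallel and take their product. The first has 3 states tracking the input length modulo 3; the second has 4 states tracking whether and how much of `baa` has been seen. A product state is a pair (one from each), accepting exactly when both do.
          a    b  
>  q0     q1   q2 
   q1     q3   q4 
   q2     q5   q4 
   q3     q0   q6 
   q4     q7   q6 
   q5     q8   q6 
   q6     q9   q2 
   q7    q10   q2 
   q8    q10  q10 
   q9    q11   q4 
   q10   q11  q11 
 * q11    q8   q8 
(> = start, * = accepting)

start=q0 accept=q11 q0-a->q1 q0-b->q2 q1-a->q3 q1-b->q4 q2-a->q5 q2-b->q4 q3-a->q0 q3-b->q6 q4-a->q7 q4-b->q6 q5-a->q8 q5-b->q6 q6-a->q9 q6-b->q2 q7-a->q10 q7-b->q2 q8-a->q10 q8-b->q10 q9-a->q11 q9-b->q4 q10-a->q11 q10-b->q11 q11-a->q8 q11-b->q8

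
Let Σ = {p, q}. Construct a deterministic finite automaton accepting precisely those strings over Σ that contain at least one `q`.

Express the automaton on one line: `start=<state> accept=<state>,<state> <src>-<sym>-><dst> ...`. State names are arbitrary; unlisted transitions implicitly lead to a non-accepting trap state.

start=S0 accept=S1,S2 S0-p->S0 S0-q->S1 S1-p->S1 S1-q->S2 S2-p->S2 S2-q->S2

Count `q`s, saturating at 2: state S0 means no `q` yet, S1 means one `q` seen, S2 means more than one. Each `q` increments (capped at S2); other symbols loop. Accept from {S1, S2}.
3 states suffice.
        p   q  
>  S0   S0  S1 
 * S1   S1  S2 
 * S2   S2  S2 
(> = start, * = accepting)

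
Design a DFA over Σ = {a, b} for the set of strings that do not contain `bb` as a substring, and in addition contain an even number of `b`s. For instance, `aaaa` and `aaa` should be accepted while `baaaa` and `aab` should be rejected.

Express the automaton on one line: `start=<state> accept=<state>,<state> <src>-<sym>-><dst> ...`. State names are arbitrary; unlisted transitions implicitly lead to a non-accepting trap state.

start=s0 accept=s0,s4 s0-a->s0 s0-b->s1 s1-a->s2 s1-b->s3 s2-a->s2 s2-b->s4 s3-a->s3 s3-b->s3 s4-a->s0 s4-b->s3

Handle the two conditions separately and then intersect. The first has 3 states tracking partial matches of the forbidden pattern `bb`; the second has 2 states tracking the count of `b`s modulo 2. A product state is a pair (one from each), accepting exactly when both do. After merging equivalent states the machine shrinks.
        a   b  
>* s0   s0  s1 
   s1   s2  s3 
   s2   s2  s4 
   s3   s3  s3 
 * s4   s0  s3 
(> = start, * = accepting)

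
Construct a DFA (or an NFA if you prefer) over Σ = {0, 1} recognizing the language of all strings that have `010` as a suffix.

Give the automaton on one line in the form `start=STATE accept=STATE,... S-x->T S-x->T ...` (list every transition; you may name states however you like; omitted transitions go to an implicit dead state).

start=q0 accept=q3 q0-0->q1 q0-1->q0 q1-0->q1 q1-1->q2 q2-0->q3 q2-1->q0 q3-0->q1 q3-1->q2

Remember how much of `010` the current input suffix matches. State q0 means no match yet; q1 means the last symbol is `0`; q2 means the last 2 symbols are `01`; q3 means the last 3 symbols are `010`. Only q3 accepts. On a mismatch, fall back to the longest proper suffix that is still a prefix of `010`.
A 4-state machine:
        0   1  
>  q0   q1  q0 
   q1   q1  q2 
   q2   q3  q0 
 * q3   q1  q2 
(> = start, * = accepting)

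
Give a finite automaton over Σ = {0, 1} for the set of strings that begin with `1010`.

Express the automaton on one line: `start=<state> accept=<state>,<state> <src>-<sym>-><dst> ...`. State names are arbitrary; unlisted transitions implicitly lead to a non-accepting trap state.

Check the first 4 symbols one by one: S0 through S3 record how many have matched `1010` so far; any wrong symbol goes to the dead state S5. After all 4 match we enter the accepting sink S4.
        0   1  
>  S0   S5  S1 
   S1   S2  S5 
   S2   S5  S3 
   S3   S4  S5 
 * S4   S4  S4 
   S5   S5  S5 
(> = start, * = accepting)

start=S0 accept=S4 S0-0->S5 S0-1->S1 S1-0->S2 S1-1->S5 S2-0->S5 S2-1->S3 S3-0->S4 S3-1->S5 S4-0->S4 S4-1->S4 S5-0->S5 S5-1->S5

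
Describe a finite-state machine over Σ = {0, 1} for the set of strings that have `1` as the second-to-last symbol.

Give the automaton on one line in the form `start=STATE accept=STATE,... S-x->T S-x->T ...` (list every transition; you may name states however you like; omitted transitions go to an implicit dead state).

A DFA must remember the last 2 symbols (since which symbol is second-to-last isn't known until the input ends). Use one state per possible window of the last ≤2 symbols; accept from those whose window starts with `1`.
7 states suffice.
        0   1  
>  q0   q1  q2 
   q1   q3  q4 
   q2   q5  q6 
   q3   q3  q4 
   q4   q5  q6 
 * q5   q3  q4 
 * q6   q5  q6 
(> = start, * = accepting)

start=q0 accept=q5,q6 q0-0->q1 q0-1->q2 q1-0->q3 q1-1->q4 q2-0->q5 q2-1->q6 q3-0->q3 q3-1->q4 q4-0->q5 q4-1->q6 q5-0->q3 q5-1->q4 q6-0->q5 q6-1->q6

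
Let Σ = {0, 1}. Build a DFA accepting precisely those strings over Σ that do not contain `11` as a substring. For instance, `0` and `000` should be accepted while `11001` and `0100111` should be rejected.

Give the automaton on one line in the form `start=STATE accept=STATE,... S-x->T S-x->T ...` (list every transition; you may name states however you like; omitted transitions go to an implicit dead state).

This is the complement of 'contains `11`'. Use the same substring-matching states — A through C holding how much of `11` has just been matched — but flip the accepting set: everything except the trap C accepts.
A 3-state machine:
       0  1 
>* A   A  B 
 * B   A  C 
   C   C  C 
(> = start, * = accepting)

start=A accept=A,B A-0->A A-1->B B-0->A B-1->C C-0->C C-1->C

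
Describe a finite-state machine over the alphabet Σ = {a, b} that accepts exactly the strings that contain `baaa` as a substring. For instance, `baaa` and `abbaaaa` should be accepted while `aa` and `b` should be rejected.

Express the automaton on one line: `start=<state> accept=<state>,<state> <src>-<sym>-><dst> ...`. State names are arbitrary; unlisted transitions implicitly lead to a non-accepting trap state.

start=q0 accept=q4 q0-a->q0 q0-b->q1 q1-a->q2 q1-b->q1 q2-a->q3 q2-b->q1 q3-a->q4 q3-b->q1 q4-a->q4 q4-b->q4

Track how much of `baaa` has been matched so far: state q0 is no progress, q4 is the absorbing accept state reached once `baaa` has occurred. Intermediate states record partial matches; on a mismatch, fall back to the longest reusable overlap.
A 5-state machine:
        a   b  
>  q0   q0  q1 
   q1   q2  q1 
   q2   q3  q1 
   q3   q4  q1 
 * q4   q4  q4 
(> = start, * = accepting)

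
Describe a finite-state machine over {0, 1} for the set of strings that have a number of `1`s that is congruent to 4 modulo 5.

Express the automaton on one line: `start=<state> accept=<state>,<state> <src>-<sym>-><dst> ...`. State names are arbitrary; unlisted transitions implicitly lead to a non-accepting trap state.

start=A accept=E A-0->A A-1->B B-0->B B-1->C C-0->C C-1->D D-0->D D-1->E E-0->E E-1->A

The only thing that matters is how many `1`s have appeared, reduced mod 5. Use one state per residue: A for 0, …, E for 4. Reading `1` moves to the next residue; anything else stays put. E is accepting.
With 5 states:
       0  1 
>  A   A  B 
   B   B  C 
   C   C  D 
   D   D  E 
 * E   E  A 
(> = start, * = accepting)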